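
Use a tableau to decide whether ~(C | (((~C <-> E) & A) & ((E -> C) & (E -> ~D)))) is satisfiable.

Initial set: {~(C | (((~C <-> E) & A) & ((E -> C) & (E -> ~D))))}.
~(C | (((~C <-> E) & A) & ((E -> C) & (E -> ~D)))): α-rule — add ~C, ~(((~C <-> E) & A) & ((E -> C) & (E -> ~D))).
~(((~C <-> E) & A) & ((E -> C) & (E -> ~D))): β-rule — branch into ~((~C <-> E) & A)  //  ~((E -> C) & (E -> ~D)).
  branch 1 (add ~((~C <-> E) & A)):
    ~((~C <-> E) & A): β-rule — branch into ~(~C <-> E)  //  ~A.
      branch 1.1 (add ~(~C <-> E)):
        ~(~C <-> E): β-rule — branch into ~C, ~E  //  ~~C, E.
          branch 1.1.1 (add ~C, ~E):
            ○ open, literals {C=0, E=0}.
          branch 1.1.2 (add ~~C, E):
            × closes — contains both C and ~C.
      branch 1.2 (add ~A):
        ○ open, literals {A=0, C=0}.
  branch 2 (add ~((E -> C) & (E -> ~D))):
    ~((E -> C) & (E -> ~D)): β-rule — branch into ~(E -> C)  //  ~(E -> ~D).
      branch 2.1 (add ~(E -> C)):
        ~(E -> C): α-rule — add E, ~C.
        ○ open, literals {C=0, E=1}.
      branch 2.2 (add ~(E -> ~D)):
        ~(E -> ~D): α-rule — add E, ~~D.
        ○ open, literals {C=0, D=1, E=1}.
1 branch closed, 4 open.
An open branch gives a satisfying assignment: C=0, E=0.

Satisfiable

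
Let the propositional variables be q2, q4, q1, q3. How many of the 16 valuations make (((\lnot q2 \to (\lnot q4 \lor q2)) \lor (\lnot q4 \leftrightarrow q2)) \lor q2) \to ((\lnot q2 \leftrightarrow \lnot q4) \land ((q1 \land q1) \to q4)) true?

6

Initial set: {((((\lnot q2 \to (\lnot q4 \lor q2)) \lor (\lnot q4 \leftrightarrow q2)) \lor q2) \to ((\lnot q2 \leftrightarrow \lnot q4) \land ((q1 \land q1) \to q4)))}.
((((\lnot q2 \to (\lnot q4 \lor q2)) \lor (\lnot q4 \leftrightarrow q2)) \lor q2) \to ((\lnot q2 \leftrightarrow \lnot q4) \land ((q1 \land q1) \to q4))): β-rule — branch into \lnot (((\lnot q2 \to (\lnot q4 \lor q2)) \lor (\lnot q4 \leftrightarrow q2)) \lor q2)  //  ((\lnot q2 \leftrightarrow \lnot q4) \land ((q1 \land q1) \to q4)).
  branch 1 (add \lnot (((\lnot q2 \to (\lnot q4 \lor q2)) \lor (\lnot q4 \leftrightarrow q2)) \lor q2)):
    \lnot (((\lnot q2 \to (\lnot q4 \lor q2)) \lor (\lnot q4 \leftrightarrow q2)) \lor q2): α-rule — add \lnot ((\lnot q2 \to (\lnot q4 \lor q2)) \lor (\lnot q4 \leftrightarrow q2)), \lnot q2.
    \lnot ((\lnot q2 \to (\lnot q4 \lor q2)) \lor (\lnot q4 \leftrightarrow q2)): α-rule — add \lnot (\lnot q2 \to (\lnot q4 \lor q2)), \lnot (\lnot q4 \leftrightarrow q2).
    \lnot (\lnot q2 \to (\lnot q4 \lor q2)): α-rule — add \lnot q2, \lnot (\lnot q4 \lor q2).
    \lnot (\lnot q4 \lor q2): α-rule — add \lnot \lnot q4, \lnot q2.
    \lnot (\lnot q4 \leftrightarrow q2): β-rule — branch into \lnot q4, \lnot q2  //  \lnot \lnot q4, q2.
      branch 1.1 (add \lnot q4, \lnot q2):
        × closes — contains both q4 and \lnot q4.
      branch 1.2 (add \lnot \lnot q4, q2):
        × closes — contains both q2 and \lnot q2.
  branch 2 (add ((\lnot q2 \leftrightarrow \lnot q4) \land ((q1 \land q1) \to q4))):
    ((\lnot q2 \leftrightarrow \lnot q4) \land ((q1 \land q1) \to q4)): α-rule — add (\lnot q2 \leftrightarrow \lnot q4), ((q1 \land q1) \to q4).
    (\lnot q2 \leftrightarrow \lnot q4): β-rule — branch into \lnot q2, \lnot q4  //  \lnot \lnot q2, \lnot \lnot q4.
      branch 2.1 (add \lnot q2, \lnot q4):
        ((q1 \land q1) \to q4): β-rule — branch into \lnot (q1 \land q1)  //  q4.
          branch 2.1.1 (add \lnot (q1 \land q1)):
            \lnot (q1 \land q1): β-rule — branch into \lnot q1  //  \lnot q1.
              branch 2.1.1.1 (add \lnot q1):
                ○ open, literals {q1=false, q2=false, q4=false}.
              branch 2.1.1.2 (add \lnot q1):
                ○ open, literals {q1=false, q2=false, q4=false}.
          branch 2.1.2 (add q4):
            × closes — contains both q4 and \lnot q4.
      branch 2.2 (add \lnot \lnot q2, \lnot \lnot q4):
        ((q1 \land q1) \to q4): β-rule — branch into \lnot (q1 \land q1)  //  q4.
          branch 2.2.1 (add \lnot (q1 \land q1)):
            \lnot (q1 \land q1): β-rule — branch into \lnot q1  //  \lnot q1.
              branch 2.2.1.1 (add \lnot q1):
                ○ open, literals {q1=false, q2=true, q4=true}.
              branch 2.2.1.2 (add \lnot q1):
                ○ open, literals {q1=false, q2=true, q4=true}.
          branch 2.2.2 (add q4):
            ○ open, literals {q2=true, q4=true}.
3 branches closed, 5 open.
Each open branch fixes some atoms; the unmentioned ones are free. Counting distinct full assignments: branch {q1=false, q2=false, q4=false} (q3) contributes 2 new; branch {q1=false, q2=false, q4=false} (q3) contributes 0 new; branch {q1=false, q2=true, q4=true} (q3) contributes 2 new; branch {q1=false, q2=true, q4=true} (q3) contributes 0 new; branch {q2=true, q4=true} (q1, q3) contributes 2 new. Total: 6.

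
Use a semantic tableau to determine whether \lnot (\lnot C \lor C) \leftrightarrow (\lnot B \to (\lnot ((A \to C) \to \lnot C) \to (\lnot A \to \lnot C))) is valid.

Assume the negation and expand:
Initial set: {\lnot (\lnot (\lnot C \lor C) \leftrightarrow (\lnot B \to (\lnot ((A \to C) \to \lnot C) \to (\lnot A \to \lnot C))))}.
\lnot (\lnot (\lnot C \lor C) \leftrightarrow (\lnot B \to (\lnot ((A \to C) \to \lnot C) \to (\lnot A \to \lnot C)))): β-rule — branch into \lnot (\lnot C \lor C), \lnot (\lnot B \to (\lnot ((A \to C) \to \lnot C) \to (\lnot A \to \lnot C)))  //  \lnot \lnot (\lnot C \lor C), (\lnot B \to (\lnot ((A \to C) \to \lnot C) \to (\lnot A \to \lnot C))).
  branch 1 (add \lnot (\lnot C \lor C), \lnot (\lnot B \to (\lnot ((A \to C) \to \lnot C) \to (\lnot A \to \lnot C)))):
    \lnot (\lnot C \lor C): α-rule — add \lnot \lnot C, \lnot C.
    × closes — contains both C and \lnot C.
  branch 2 (add \lnot \lnot (\lnot C \lor C), (\lnot B \to (\lnot ((A \to C) \to \lnot C) \to (\lnot A \to \lnot C)))):
    \lnot \lnot (\lnot C \lor C): β-rule — branch into \lnot C  //  C.
      branch 2.1 (add \lnot C):
        (\lnot B \to (\lnot ((A \to C) \to \lnot C) \to (\lnot A \to \lnot C))): β-rule — branch into \lnot \lnot B  //  (\lnot ((A \to C) \to \lnot C) \to (\lnot A \to \lnot C)).
          branch 2.1.1 (add \lnot \lnot B):
            ○ open, literals {B=1, C=0}.
          branch 2.1.2 (add (\lnot ((A \to C) \to \lnot C) \to (\lnot A \to \lnot C))):
            (\lnot ((A \to C) \to \lnot C) \to (\lnot A \to \lnot C)): β-rule — branch into \lnot \lnot ((A \to C) \to \lnot C)  //  (\lnot A \to \lnot C).
              branch 2.1.2.1 (add \lnot \lnot ((A \to C) \to \lnot C)):
                \lnot \lnot ((A \to C) \to \lnot C): β-rule — branch into \lnot (A \to C)  //  \lnot C.
                  branch 2.1.2.1.1 (add \lnot (A \to C)):
                    \lnot (A \to C): α-rule — add A, \lnot C.
                    ○ open, literals {A=1, C=0}.
                  branch 2.1.2.1.2 (add \lnot C):
                    ○ open, literals {C=0}.
              branch 2.1.2.2 (add (\lnot A \to \lnot C)):
                (\lnot A \to \lnot C): β-rule — branch into \lnot \lnot A  //  \lnot C.
                  branch 2.1.2.2.1 (add \lnot \lnot A):
                    ○ open, literals {A=1, C=0}.
                  branch 2.1.2.2.2 (add \lnot C):
                    ○ open, literals {C=0}.
      branch 2.2 (add C):
        (\lnot B \to (\lnot ((A \to C) \to \lnot C) \to (\lnot A \to \lnot C))): β-rule — branch into \lnot \lnot B  //  (\lnot ((A \to C) \to \lnot C) \to (\lnot A \to \lnot C)).
          branch 2.2.1 (add \lnot \lnot B):
            ○ open, literals {B=1, C=1}.
          branch 2.2.2 (add (\lnot ((A \to C) \to \lnot C) \to (\lnot A \to \lnot C))):
            (\lnot ((A \to C) \to \lnot C) \to (\lnot A \to \lnot C)): β-rule — branch into \lnot \lnot ((A \to C) \to \lnot C)  //  (\lnot A \to \lnot C).
              branch 2.2.2.1 (add \lnot \lnot ((A \to C) \to \lnot C)):
                \lnot \lnot ((A \to C) \to \lnot C): β-rule — branch into \lnot (A \to C)  //  \lnot C.
                  branch 2.2.2.1.1 (add \lnot (A \to C)):
                    \lnot (A \to C): α-rule — add A, \lnot C.
                    × closes — contains both C and \lnot C.
                  branch 2.2.2.1.2 (add \lnot C):
                    × closes — contains both C and \lnot C.
              branch 2.2.2.2 (add (\lnot A \to \lnot C)):
                (\lnot A \to \lnot C): β-rule — branch into \lnot \lnot A  //  \lnot C.
                  branch 2.2.2.2.1 (add \lnot \lnot A):
                    ○ open, literals {A=1, C=1}.
                  branch 2.2.2.2.2 (add \lnot C):
                    × closes — contains both C and \lnot C.
4 branches closed, 7 open.
An open branch gives a countermodel: B=1, C=0 (unmentioned atoms arbitrary); under it the original formula is false.

Not valid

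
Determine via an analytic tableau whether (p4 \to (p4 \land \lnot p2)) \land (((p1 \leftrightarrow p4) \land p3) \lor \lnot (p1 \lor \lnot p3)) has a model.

Initial set: {((p4 \to (p4 \land \lnot p2)) \land (((p1 \leftrightarrow p4) \land p3) \lor \lnot (p1 \lor \lnot p3)))}.
((p4 \to (p4 \land \lnot p2)) \land (((p1 \leftrightarrow p4) \land p3) \lor \lnot (p1 \lor \lnot p3))): α-rule — add (p4 \to (p4 \land \lnot p2)), (((p1 \leftrightarrow p4) \land p3) \lor \lnot (p1 \lor \lnot p3)).
(p4 \to (p4 \land \lnot p2)): β-rule — branch into \lnot p4  //  (p4 \land \lnot p2).
  branch 1 (add \lnot p4):
    (((p1 \leftrightarrow p4) \land p3) \lor \lnot (p1 \lor \lnot p3)): β-rule — branch into ((p1 \leftrightarrow p4) \land p3)  //  \lnot (p1 \lor \lnot p3).
      branch 1.1 (add ((p1 \leftrightarrow p4) \land p3)):
        ((p1 \leftrightarrow p4) \land p3): α-rule — add (p1 \leftrightarrow p4), p3.
        (p1 \leftrightarrow p4): β-rule — branch into p1, p4  //  \lnot p1, \lnot p4.
          branch 1.1.1 (add p1, p4):
            × closes — contains both p4 and \lnot p4.
          branch 1.1.2 (add \lnot p1, \lnot p4):
            ○ open, literals {p1=0, p3=1, p4=0}.
      branch 1.2 (add \lnot (p1 \lor \lnot p3)):
        \lnot (p1 \lor \lnot p3): α-rule — add \lnot p1, \lnot \lnot p3.
        ○ open, literals {p1=0, p3=1, p4=0}.
  branch 2 (add (p4 \land \lnot p2)):
    (p4 \land \lnot p2): α-rule — add p4, \lnot p2.
    (((p1 \leftrightarrow p4) \land p3) \lor \lnot (p1 \lor \lnot p3)): β-rule — branch into ((p1 \leftrightarrow p4) \land p3)  //  \lnot (p1 \lor \lnot p3).
      branch 2.1 (add ((p1 \leftrightarrow p4) \land p3)):
        ((p1 \leftrightarrow p4) \land p3): α-rule — add (p1 \leftrightarrow p4), p3.
        (p1 \leftrightarrow p4): β-rule — branch into p1, p4  //  \lnot p1, \lnot p4.
          branch 2.1.1 (add p1, p4):
            ○ open, literals {p1=1, p2=0, p3=1, p4=1}.
          branch 2.1.2 (add \lnot p1, \lnot p4):
            × closes — contains both p4 and \lnot p4.
      branch 2.2 (add \lnot (p1 \lor \lnot p3)):
        \lnot (p1 \lor \lnot p3): α-rule — add \lnot p1, \lnot \lnot p3.
        ○ open, literals {p1=0, p2=0, p3=1, p4=1}.
2 branches closed, 4 open.
An open branch gives a satisfying assignment: p1=0, p3=1, p4=0.

Satisfiable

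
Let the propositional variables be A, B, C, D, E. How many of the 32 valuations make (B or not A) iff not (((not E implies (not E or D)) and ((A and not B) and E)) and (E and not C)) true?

26

Initial set: {((B or not A) iff not (((not E implies (not E or D)) and ((A and not B) and E)) and (E and not C)))}.
((B or not A) iff not (((not E implies (not E or D)) and ((A and not B) and E)) and (E and not C))): β-rule — branch into (B or not A), not (((not E implies (not E or D)) and ((A and not B) and E)) and (E and not C))  //  not (B or not A), not not (((not E implies (not E or D)) and ((A and not B) and E)) and (E and not C)).
  branch 1 (add (B or not A), not (((not E implies (not E or D)) and ((A and not B) and E)) and (E and not C))):
    (B or not A): β-rule — branch into B  //  not A.
      branch 1.1 (add B):
        not (((not E implies (not E or D)) and ((A and not B) and E)) and (E and not C)): β-rule — branch into not ((not E implies (not E or D)) and ((A and not B) and E))  //  not (E and not C).
          branch 1.1.1 (add not ((not E implies (not E or D)) and ((A and not B) and E))):
            not ((not E implies (not E or D)) and ((A and not B) and E)): β-rule — branch into not (not E implies (not E or D))  //  not ((A and not B) and E).
              branch 1.1.1.1 (add not (not E implies (not E or D))):
                not (not E implies (not E or D)): α-rule — add not E, not (not E or D).
                not (not E or D): α-rule — add not not E, not D.
                × closes — contains both E and not E.
              branch 1.1.1.2 (add not ((A and not B) and E)):
                not ((A and not B) and E): β-rule — branch into not (A and not B)  //  not E.
                  branch 1.1.1.2.1 (add not (A and not B)):
                    not (A and not B): β-rule — branch into not A  //  not not B.
                      branch 1.1.1.2.1.1 (add not A):
                        ○ open, literals {A=0, B=1}.
                      branch 1.1.1.2.1.2 (add not not B):
                        ○ open, literals {B=1}.
                  branch 1.1.1.2.2 (add not E):
                    ○ open, literals {B=1, E=0}.
          branch 1.1.2 (add not (E and not C)):
            not (E and not C): β-rule — branch into not E  //  not not C.
              branch 1.1.2.1 (add not E):
                ○ open, literals {B=1, E=0}.
              branch 1.1.2.2 (add not not C):
                ○ open, literals {B=1, C=1}.
      branch 1.2 (add not A):
        not (((not E implies (not E or D)) and ((A and not B) and E)) and (E and not C)): β-rule — branch into not ((not E implies (not E or D)) and ((A and not B) and E))  //  not (E and not C).
          branch 1.2.1 (add not ((not E implies (not E or D)) and ((A and not B) and E))):
            not ((not E implies (not E or D)) and ((A and not B) and E)): β-rule — branch into not (not E implies (not E or D))  //  not ((A and not B) and E).
              branch 1.2.1.1 (add not (not E implies (not E or D))):
                not (not E implies (not E or D)): α-rule — add not E, not (not E or D).
                not (not E or D): α-rule — add not not E, not D.
                × closes — contains both E and not E.
              branch 1.2.1.2 (add not ((A and not B) and E)):
                not ((A and not B) and E): β-rule — branch into not (A and not B)  //  not E.
                  branch 1.2.1.2.1 (add not (A and not B)):
                    not (A and not B): β-rule — branch into not A  //  not not B.
                      branch 1.2.1.2.1.1 (add not A):
                        ○ open, literals {A=0}.
                      branch 1.2.1.2.1.2 (add not not B):
                        ○ open, literals {A=0, B=1}.
                  branch 1.2.1.2.2 (add not E):
                    ○ open, literals {A=0, E=0}.
          branch 1.2.2 (add not (E and not C)):
            not (E and not C): β-rule — branch into not E  //  not not C.
              branch 1.2.2.1 (add not E):
                ○ open, literals {A=0, E=0}.
              branch 1.2.2.2 (add not not C):
                ○ open, literals {A=0, C=1}.
  branch 2 (add not (B or not A), not not (((not E implies (not E or D)) and ((A and not B) and E)) and (E and not C))):
    not (B or not A): α-rule — add not B, not not A.
    not not (((not E implies (not E or D)) and ((A and not B) and E)) and (E and not C)): α-rule — add ((not E implies (not E or D)) and ((A and not B) and E)), (E and not C).
    ((not E implies (not E or D)) and ((A and not B) and E)): α-rule — add (not E implies (not E or D)), ((A and not B) and E).
    (E and not C): α-rule — add E, not C.
    ((A and not B) and E): α-rule — add (A and not B), E.
    (A and not B): α-rule — add A, not B.
    (not E implies (not E or D)): β-rule — branch into not not E  //  (not E or D).
      branch 2.1 (add not not E):
        ○ open, literals {A=1, B=0, C=0, E=1}.
      branch 2.2 (add (not E or D)):
        (not E or D): β-rule — branch into not E  //  D.
          branch 2.2.1 (add not E):
            × closes — contains both E and not E.
          branch 2.2.2 (add D):
            ○ open, literals {A=1, B=0, C=0, D=1, E=1}.
3 branches closed, 12 open.
Each open branch fixes some atoms; the unmentioned ones are free. Counting distinct full assignments: branch {A=0, B=1} (C, D, E) contributes 8 new; branch {B=1} (A, C, D, E) contributes 8 new; branch {B=1, E=0} (A, C, D) contributes 0 new; branch {B=1, E=0} (A, C, D) contributes 0 new; branch {B=1, C=1} (A, D, E) contributes 0 new; branch {A=0} (B, C, D, E) contributes 8 new; branch {A=0, B=1} (C, D, E) contributes 0 new; branch {A=0, E=0} (B, C, D) contributes 0 new; branch {A=0, E=0} (B, C, D) contributes 0 new; branch {A=0, C=1} (B, D, E) contributes 0 new; branch {A=1, B=0, C=0, E=1} (D) contributes 2 new; branch {A=1, B=0, C=0, D=1, E=1} (none free) contributes 0 new. Total: 26.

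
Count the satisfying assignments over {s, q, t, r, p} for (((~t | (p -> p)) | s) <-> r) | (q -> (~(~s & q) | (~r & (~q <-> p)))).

Initial set: {T ((((~t | (p -> p)) | s) <-> r) | (q -> (~(~s & q) | (~r & (~q <-> p)))))}.
T ((((~t | (p -> p)) | s) <-> r) | (q -> (~(~s & q) | (~r & (~q <-> p))))): β-rule — branch into T (((~t | (p -> p)) | s) <-> r)  //  T (q -> (~(~s & q) | (~r & (~q <-> p)))).
  branch 1 (add T (((~t | (p -> p)) | s) <-> r)):
    T (((~t | (p -> p)) | s) <-> r): β-rule — branch into T ((~t | (p -> p)) | s), T r  //  F ((~t | (p -> p)) | s), F r.
      branch 1.1 (add T ((~t | (p -> p)) | s), T r):
        T ((~t | (p -> p)) | s): β-rule — branch into T (~t | (p -> p))  //  T s.
          branch 1.1.1 (add T (~t | (p -> p))):
            T (~t | (p -> p)): β-rule — branch into T ~t  //  T (p -> p).
              branch 1.1.1.1 (add T ~t):
                ○ open, literals {r=1, t=0}.
              branch 1.1.1.2 (add T (p -> p)):
                T (p -> p): β-rule — branch into F p  //  T p.
                  branch 1.1.1.2.1 (add F p):
                    ○ open, literals {p=0, r=1}.
                  branch 1.1.1.2.2 (add T p):
                    ○ open, literals {p=1, r=1}.
          branch 1.1.2 (add T s):
            ○ open, literals {r=1, s=1}.
      branch 1.2 (add F ((~t | (p -> p)) | s), F r):
        F ((~t | (p -> p)) | s): α-rule — add F (~t | (p -> p)), F s.
        F (~t | (p -> p)): α-rule — add F ~t, F (p -> p).
        F (p -> p): α-rule — add T p, F p.
        × closes — contains both p and ~p.
  branch 2 (add T (q -> (~(~s & q) | (~r & (~q <-> p))))):
    T (q -> (~(~s & q) | (~r & (~q <-> p)))): β-rule — branch into F q  //  T (~(~s & q) | (~r & (~q <-> p))).
      branch 2.1 (add F q):
        ○ open, literals {q=0}.
      branch 2.2 (add T (~(~s & q) | (~r & (~q <-> p)))):
        T (~(~s & q) | (~r & (~q <-> p))): β-rule — branch into T ~(~s & q)  //  T (~r & (~q <-> p)).
          branch 2.2.1 (add T ~(~s & q)):
            T ~(~s & q): β-rule — branch into F ~s  //  F q.
              branch 2.2.1.1 (add F ~s):
                ○ open, literals {s=1}.
              branch 2.2.1.2 (add F q):
                ○ open, literals {q=0}.
          branch 2.2.2 (add T (~r & (~q <-> p))):
            T (~r & (~q <-> p)): α-rule — add T ~r, T (~q <-> p).
            T (~q <-> p): β-rule — branch into T ~q, T p  //  F ~q, F p.
              branch 2.2.2.1 (add T ~q, T p):
                ○ open, literals {p=1, q=0, r=0}.
              branch 2.2.2.2 (add F ~q, F p):
                ○ open, literals {p=0, q=1, r=0}.
1 branch closed, 9 open.
Each open branch fixes some atoms; the unmentioned ones are free. Counting distinct full assignments: branch {r=1, t=0} (s, q, p) contributes 8 new; branch {p=0, r=1} (s, q, t) contributes 4 new; branch {p=1, r=1} (s, q, t) contributes 4 new; branch {r=1, s=1} (q, t, p) contributes 0 new; branch {q=0} (s, t, r, p) contributes 8 new; branch {s=1} (q, t, r, p) contributes 4 new; branch {q=0} (s, t, r, p) contributes 0 new; branch {p=1, q=0, r=0} (s, t) contributes 0 new; branch {p=0, q=1, r=0} (s, t) contributes 2 new. Total: 30.

30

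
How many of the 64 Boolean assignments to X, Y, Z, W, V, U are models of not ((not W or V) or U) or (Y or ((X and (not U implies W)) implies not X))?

Initial set: {(not ((not W or V) or U) or (Y or ((X and (not U implies W)) implies not X)))}.
(not ((not W or V) or U) or (Y or ((X and (not U implies W)) implies not X))): β-rule — branch into not ((not W or V) or U)  //  (Y or ((X and (not U implies W)) implies not X)).
  branch 1 (add not ((not W or V) or U)):
    not ((not W or V) or U): α-rule — add not (not W or V), not U.
    not (not W or V): α-rule — add not not W, not V.
    ○ open, literals {U=false, V=false, W=true}.
  branch 2 (add (Y or ((X and (not U implies W)) implies not X))):
    (Y or ((X and (not U implies W)) implies not X)): β-rule — branch into Y  //  ((X and (not U implies W)) implies not X).
      branch 2.1 (add Y):
        ○ open, literals {Y=true}.
      branch 2.2 (add ((X and (not U implies W)) implies not X)):
        ((X and (not U implies W)) implies not X): β-rule — branch into not (X and (not U implies W))  //  not X.
          branch 2.2.1 (add not (X and (not U implies W))):
            not (X and (not U implies W)): β-rule — branch into not X  //  not (not U implies W).
              branch 2.2.1.1 (add not X):
                ○ open, literals {X=false}.
              branch 2.2.1.2 (add not (not U implies W)):
                not (not U implies W): α-rule — add not U, not W.
                ○ open, literals {U=false, W=false}.
          branch 2.2.2 (add not X):
            ○ open, literals {X=false}.
0 branches closed, 5 open.
Each open branch fixes some atoms; the unmentioned ones are free. Counting distinct full assignments: branch {U=false, V=false, W=true} (X, Y, Z) contributes 8 new; branch {Y=true} (X, Z, W, V, U) contributes 28 new; branch {X=false} (Y, Z, W, V, U) contributes 14 new; branch {U=false, W=false} (X, Y, Z, V) contributes 4 new; branch {X=false} (Y, Z, W, V, U) contributes 0 new. Total: 54.

54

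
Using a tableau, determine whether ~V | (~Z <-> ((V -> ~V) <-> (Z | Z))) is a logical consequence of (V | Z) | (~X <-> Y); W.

Yes

Initial set: {((V | Z) | (~X <-> Y)); W; ~(~V | (~Z <-> ((V -> ~V) <-> (Z | Z))))}.
~(~V | (~Z <-> ((V -> ~V) <-> (Z | Z)))): α-rule — add ~~V, ~(~Z <-> ((V -> ~V) <-> (Z | Z))).
((V | Z) | (~X <-> Y)): β-rule — branch into (V | Z)  //  (~X <-> Y).
  branch 1 (add (V | Z)):
    ~(~Z <-> ((V -> ~V) <-> (Z | Z))): β-rule — branch into ~Z, ~((V -> ~V) <-> (Z | Z))  //  ~~Z, ((V -> ~V) <-> (Z | Z)).
      branch 1.1 (add ~Z, ~((V -> ~V) <-> (Z | Z))):
        (V | Z): β-rule — branch into V  //  Z.
          branch 1.1.1 (add V):
            ~((V -> ~V) <-> (Z | Z)): β-rule — branch into (V -> ~V), ~(Z | Z)  //  ~(V -> ~V), (Z | Z).
              branch 1.1.1.1 (add (V -> ~V), ~(Z | Z)):
                ~(Z | Z): α-rule — add ~Z, ~Z.
                (V -> ~V): β-rule — branch into ~V  //  ~V.
                  branch 1.1.1.1.1 (add ~V):
                    × closes — contains both V and ~V.
                  branch 1.1.1.1.2 (add ~V):
                    × closes — contains both V and ~V.
              branch 1.1.1.2 (add ~(V -> ~V), (Z | Z)):
                ~(V -> ~V): α-rule — add V, ~~V.
                (Z | Z): β-rule — branch into Z  //  Z.
                  branch 1.1.1.2.1 (add Z):
                    × closes — contains both Z and ~Z.
                  branch 1.1.1.2.2 (add Z):
                    × closes — contains both Z and ~Z.
          branch 1.1.2 (add Z):
            × closes — contains both Z and ~Z.
      branch 1.2 (add ~~Z, ((V -> ~V) <-> (Z | Z))):
        (V | Z): β-rule — branch into V  //  Z.
          branch 1.2.1 (add V):
            ((V -> ~V) <-> (Z | Z)): β-rule — branch into (V -> ~V), (Z | Z)  //  ~(V -> ~V), ~(Z | Z).
              branch 1.2.1.1 (add (V -> ~V), (Z | Z)):
                (V -> ~V): β-rule — branch into ~V  //  ~V.
                  branch 1.2.1.1.1 (add ~V):
                    × closes — contains both V and ~V.
                  branch 1.2.1.1.2 (add ~V):
                    × closes — contains both V and ~V.
              branch 1.2.1.2 (add ~(V -> ~V), ~(Z | Z)):
                ~(V -> ~V): α-rule — add V, ~~V.
                ~(Z | Z): α-rule — add ~Z, ~Z.
                × closes — contains both Z and ~Z.
          branch 1.2.2 (add Z):
            ((V -> ~V) <-> (Z | Z)): β-rule — branch into (V -> ~V), (Z | Z)  //  ~(V -> ~V), ~(Z | Z).
              branch 1.2.2.1 (add (V -> ~V), (Z | Z)):
                (V -> ~V): β-rule — branch into ~V  //  ~V.
                  branch 1.2.2.1.1 (add ~V):
                    × closes — contains both V and ~V.
                  branch 1.2.2.1.2 (add ~V):
                    × closes — contains both V and ~V.
              branch 1.2.2.2 (add ~(V -> ~V), ~(Z | Z)):
                ~(V -> ~V): α-rule — add V, ~~V.
                ~(Z | Z): α-rule — add ~Z, ~Z.
                × closes — contains both Z and ~Z.
  branch 2 (add (~X <-> Y)):
    ~(~Z <-> ((V -> ~V) <-> (Z | Z))): β-rule — branch into ~Z, ~((V -> ~V) <-> (Z | Z))  //  ~~Z, ((V -> ~V) <-> (Z | Z)).
      branch 2.1 (add ~Z, ~((V -> ~V) <-> (Z | Z))):
        (~X <-> Y): β-rule — branch into ~X, Y  //  ~~X, ~Y.
          branch 2.1.1 (add ~X, Y):
            ~((V -> ~V) <-> (Z | Z)): β-rule — branch into (V -> ~V), ~(Z | Z)  //  ~(V -> ~V), (Z | Z).
              branch 2.1.1.1 (add (V -> ~V), ~(Z | Z)):
                ~(Z | Z): α-rule — add ~Z, ~Z.
                (V -> ~V): β-rule — branch into ~V  //  ~V.
                  branch 2.1.1.1.1 (add ~V):
                    × closes — contains both V and ~V.
                  branch 2.1.1.1.2 (add ~V):
                    × closes — contains both V and ~V.
              branch 2.1.1.2 (add ~(V -> ~V), (Z | Z)):
                ~(V -> ~V): α-rule — add V, ~~V.
                (Z | Z): β-rule — branch into Z  //  Z.
                  branch 2.1.1.2.1 (add Z):
                    × closes — contains both Z and ~Z.
                  branch 2.1.1.2.2 (add Z):
                    × closes — contains both Z and ~Z.
          branch 2.1.2 (add ~~X, ~Y):
            ~((V -> ~V) <-> (Z | Z)): β-rule — branch into (V -> ~V), ~(Z | Z)  //  ~(V -> ~V), (Z | Z).
              branch 2.1.2.1 (add (V -> ~V), ~(Z | Z)):
                ~(Z | Z): α-rule — add ~Z, ~Z.
                (V -> ~V): β-rule — branch into ~V  //  ~V.
                  branch 2.1.2.1.1 (add ~V):
                    × closes — contains both V and ~V.
                  branch 2.1.2.1.2 (add ~V):
                    × closes — contains both V and ~V.
              branch 2.1.2.2 (add ~(V -> ~V), (Z | Z)):
                ~(V -> ~V): α-rule — add V, ~~V.
                (Z | Z): β-rule — branch into Z  //  Z.
                  branch 2.1.2.2.1 (add Z):
                    × closes — contains both Z and ~Z.
                  branch 2.1.2.2.2 (add Z):
                    × closes — contains both Z and ~Z.
      branch 2.2 (add ~~Z, ((V -> ~V) <-> (Z | Z))):
        (~X <-> Y): β-rule — branch into ~X, Y  //  ~~X, ~Y.
          branch 2.2.1 (add ~X, Y):
            ((V -> ~V) <-> (Z | Z)): β-rule — branch into (V -> ~V), (Z | Z)  //  ~(V -> ~V), ~(Z | Z).
              branch 2.2.1.1 (add (V -> ~V), (Z | Z)):
                (V -> ~V): β-rule — branch into ~V  //  ~V.
                  branch 2.2.1.1.1 (add ~V):
                    × closes — contains both V and ~V.
                  branch 2.2.1.1.2 (add ~V):
                    × closes — contains both V and ~V.
              branch 2.2.1.2 (add ~(V -> ~V), ~(Z | Z)):
                ~(V -> ~V): α-rule — add V, ~~V.
                ~(Z | Z): α-rule — add ~Z, ~Z.
                × closes — contains both Z and ~Z.
          branch 2.2.2 (add ~~X, ~Y):
            ((V -> ~V) <-> (Z | Z)): β-rule — branch into (V -> ~V), (Z | Z)  //  ~(V -> ~V), ~(Z | Z).
              branch 2.2.2.1 (add (V -> ~V), (Z | Z)):
                (V -> ~V): β-rule — branch into ~V  //  ~V.
                  branch 2.2.2.1.1 (add ~V):
                    × closes — contains both V and ~V.
                  branch 2.2.2.1.2 (add ~V):
                    × closes — contains both V and ~V.
              branch 2.2.2.2 (add ~(V -> ~V), ~(Z | Z)):
                ~(V -> ~V): α-rule — add V, ~~V.
                ~(Z | Z): α-rule — add ~Z, ~Z.
                × closes — contains both Z and ~Z.
All 25 branches close.
Every branch closed, so the premises entail the conclusion.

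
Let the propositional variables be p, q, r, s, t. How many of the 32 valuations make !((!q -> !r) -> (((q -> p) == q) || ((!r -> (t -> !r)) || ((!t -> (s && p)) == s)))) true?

Initial set: {!((!q -> !r) -> (((q -> p) == q) || ((!r -> (t -> !r)) || ((!t -> (s && p)) == s))))}.
!((!q -> !r) -> (((q -> p) == q) || ((!r -> (t -> !r)) || ((!t -> (s && p)) == s)))): α-rule — add (!q -> !r), !(((q -> p) == q) || ((!r -> (t -> !r)) || ((!t -> (s && p)) == s))).
!(((q -> p) == q) || ((!r -> (t -> !r)) || ((!t -> (s && p)) == s))): α-rule — add !((q -> p) == q), !((!r -> (t -> !r)) || ((!t -> (s && p)) == s)).
!((!r -> (t -> !r)) || ((!t -> (s && p)) == s)): α-rule — add !(!r -> (t -> !r)), !((!t -> (s && p)) == s).
!(!r -> (t -> !r)): α-rule — add !r, !(t -> !r).
!(t -> !r): α-rule — add t, !!r.
× closes — contains both r and !r.
All 1 branch closes.
No open branches: the formula has 0 satisfying assignments.

0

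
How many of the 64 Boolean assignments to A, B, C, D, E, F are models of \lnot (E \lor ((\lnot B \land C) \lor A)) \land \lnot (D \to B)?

Initial set: {T (\lnot (E \lor ((\lnot B \land C) \lor A)) \land \lnot (D \to B))}.
T (\lnot (E \lor ((\lnot B \land C) \lor A)) \land \lnot (D \to B)): α-rule — add T \lnot (E \lor ((\lnot B \land C) \lor A)), T \lnot (D \to B).
T \lnot (E \lor ((\lnot B \land C) \lor A)): α-rule — add F E, F ((\lnot B \land C) \lor A).
T \lnot (D \to B): α-rule — add T D, F B.
F ((\lnot B \land C) \lor A): α-rule — add F (\lnot B \land C), F A.
F (\lnot B \land C): β-rule — branch into F \lnot B  //  F C.
  branch 1 (add F \lnot B):
    × closes — contains both B and \lnot B.
  branch 2 (add F C):
    ○ open, literals {A=false, B=false, C=false, D=true, E=false}.
1 branch closed, 1 open.
Each open branch fixes some atoms; the unmentioned ones are free. Counting distinct full assignments: branch {A=false, B=false, C=false, D=true, E=false} (F) contributes 2 new. Total: 2.

2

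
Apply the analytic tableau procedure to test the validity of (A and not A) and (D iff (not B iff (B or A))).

Assume the negation and expand:
Initial set: {F ((A and not A) and (D iff (not B iff (B or A))))}.
F ((A and not A) and (D iff (not B iff (B or A)))): β-rule — branch into F (A and not A)  //  F (D iff (not B iff (B or A))).
  branch 1 (add F (A and not A)):
    F (A and not A): β-rule — branch into F A  //  F not A.
      branch 1.1 (add F A):
        ○ open, literals {A=false}.
      branch 1.2 (add F not A):
        ○ open, literals {A=true}.
  branch 2 (add F (D iff (not B iff (B or A)))):
    F (D iff (not B iff (B or A))): β-rule — branch into T D, F (not B iff (B or A))  //  F D, T (not B iff (B or A)).
      branch 2.1 (add T D, F (not B iff (B or A))):
        F (not B iff (B or A)): β-rule — branch into T not B, F (B or A)  //  F not B, T (B or A).
          branch 2.1.1 (add T not B, F (B or A)):
            F (B or A): α-rule — add F B, F A.
            ○ open, literals {A=false, B=false, D=true}.
          branch 2.1.2 (add F not B, T (B or A)):
            T (B or A): β-rule — branch into T B  //  T A.
              branch 2.1.2.1 (add T B):
                ○ open, literals {B=true, D=true}.
              branch 2.1.2.2 (add T A):
                ○ open, literals {A=true, B=true, D=true}.
      branch 2.2 (add F D, T (not B iff (B or A))):
        T (not B iff (B or A)): β-rule — branch into T not B, T (B or A)  //  F not B, F (B or A).
          branch 2.2.1 (add T not B, T (B or A)):
            T (B or A): β-rule — branch into T B  //  T A.
              branch 2.2.1.1 (add T B):
                × closes — contains both B and not B.
              branch 2.2.1.2 (add T A):
                ○ open, literals {A=true, B=false, D=false}.
          branch 2.2.2 (add F not B, F (B or A)):
            F (B or A): α-rule — add F B, F A.
            × closes — contains both B and not B.
2 branches closed, 6 open.
An open branch gives a countermodel: A=false (unmentioned atoms arbitrary); under it the original formula is false.

Not valid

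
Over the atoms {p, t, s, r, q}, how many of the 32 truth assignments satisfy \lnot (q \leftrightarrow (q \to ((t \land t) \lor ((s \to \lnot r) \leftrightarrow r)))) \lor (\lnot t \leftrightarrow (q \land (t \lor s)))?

22

Initial set: {(\lnot (q \leftrightarrow (q \to ((t \land t) \lor ((s \to \lnot r) \leftrightarrow r)))) \lor (\lnot t \leftrightarrow (q \land (t \lor s))))}.
(\lnot (q \leftrightarrow (q \to ((t \land t) \lor ((s \to \lnot r) \leftrightarrow r)))) \lor (\lnot t \leftrightarrow (q \land (t \lor s)))): β-rule — branch into \lnot (q \leftrightarrow (q \to ((t \land t) \lor ((s \to \lnot r) \leftrightarrow r))))  //  (\lnot t \leftrightarrow (q \land (t \lor s))).
  branch 1 (add \lnot (q \leftrightarrow (q \to ((t \land t) \lor ((s \to \lnot r) \leftrightarrow r))))):
    \lnot (q \leftrightarrow (q \to ((t \land t) \lor ((s \to \lnot r) \leftrightarrow r)))): β-rule — branch into q, \lnot (q \to ((t \land t) \lor ((s \to \lnot r) \leftrightarrow r)))  //  \lnot q, (q \to ((t \land t) \lor ((s \to \lnot r) \leftrightarrow r))).
      branch 1.1 (add q, \lnot (q \to ((t \land t) \lor ((s \to \lnot r) \leftrightarrow r)))):
        \lnot (q \to ((t \land t) \lor ((s \to \lnot r) \leftrightarrow r))): α-rule — add q, \lnot ((t \land t) \lor ((s \to \lnot r) \leftrightarrow r)).
        \lnot ((t \land t) \lor ((s \to \lnot r) \leftrightarrow r)): α-rule — add \lnot (t \land t), \lnot ((s \to \lnot r) \leftrightarrow r).
        \lnot (t \land t): β-rule — branch into \lnot t  //  \lnot t.
          branch 1.1.1 (add \lnot t):
            \lnot ((s \to \lnot r) \leftrightarrow r): β-rule — branch into (s \to \lnot r), \lnot r  //  \lnot (s \to \lnot r), r.
              branch 1.1.1.1 (add (s \to \lnot r), \lnot r):
                (s \to \lnot r): β-rule — branch into \lnot s  //  \lnot r.
                  branch 1.1.1.1.1 (add \lnot s):
                    ○ open, literals {q=1, r=0, s=0, t=0}.
                  branch 1.1.1.1.2 (add \lnot r):
                    ○ open, literals {q=1, r=0, t=0}.
              branch 1.1.1.2 (add \lnot (s \to \lnot r), r):
                \lnot (s \to \lnot r): α-rule — add s, \lnot \lnot r.
                ○ open, literals {q=1, r=1, s=1, t=0}.
          branch 1.1.2 (add \lnot t):
            \lnot ((s \to \lnot r) \leftrightarrow r): β-rule — branch into (s \to \lnot r), \lnot r  //  \lnot (s \to \lnot r), r.
              branch 1.1.2.1 (add (s \to \lnot r), \lnot r):
                (s \to \lnot r): β-rule — branch into \lnot s  //  \lnot r.
                  branch 1.1.2.1.1 (add \lnot s):
                    ○ open, literals {q=1, r=0, s=0, t=0}.
                  branch 1.1.2.1.2 (add \lnot r):
                    ○ open, literals {q=1, r=0, t=0}.
              branch 1.1.2.2 (add \lnot (s \to \lnot r), r):
                \lnot (s \to \lnot r): α-rule — add s, \lnot \lnot r.
                ○ open, literals {q=1, r=1, s=1, t=0}.
      branch 1.2 (add \lnot q, (q \to ((t \land t) \lor ((s \to \lnot r) \leftrightarrow r)))):
        (q \to ((t \land t) \lor ((s \to \lnot r) \leftrightarrow r))): β-rule — branch into \lnot q  //  ((t \land t) \lor ((s \to \lnot r) \leftrightarrow r)).
          branch 1.2.1 (add \lnot q):
            ○ open, literals {q=0}.
          branch 1.2.2 (add ((t \land t) \lor ((s \to \lnot r) \leftrightarrow r))):
            ((t \land t) \lor ((s \to \lnot r) \leftrightarrow r)): β-rule — branch into (t \land t)  //  ((s \to \lnot r) \leftrightarrow r).
              branch 1.2.2.1 (add (t \land t)):
                (t \land t): α-rule — add t, t.
                ○ open, literals {q=0, t=1}.
              branch 1.2.2.2 (add ((s \to \lnot r) \leftrightarrow r)):
                ((s \to \lnot r) \leftrightarrow r): β-rule — branch into (s \to \lnot r), r  //  \lnot (s \to \lnot r), \lnot r.
                  branch 1.2.2.2.1 (add (s \to \lnot r), r):
                    (s \to \lnot r): β-rule — branch into \lnot s  //  \lnot r.
                      branch 1.2.2.2.1.1 (add \lnot s):
                        ○ open, literals {q=0, r=1, s=0}.
                      branch 1.2.2.2.1.2 (add \lnot r):
                        × closes — contains both r and \lnot r.
                  branch 1.2.2.2.2 (add \lnot (s \to \lnot r), \lnot r):
                    \lnot (s \to \lnot r): α-rule — add s, \lnot \lnot r.
                    × closes — contains both r and \lnot r.
  branch 2 (add (\lnot t \leftrightarrow (q \land (t \lor s)))):
    (\lnot t \leftrightarrow (q \land (t \lor s))): β-rule — branch into \lnot t, (q \land (t \lor s))  //  \lnot \lnot t, \lnot (q \land (t \lor s)).
      branch 2.1 (add \lnot t, (q \land (t \lor s))):
        (q \land (t \lor s)): α-rule — add q, (t \lor s).
        (t \lor s): β-rule — branch into t  //  s.
          branch 2.1.1 (add t):
            × closes — contains both t and \lnot t.
          branch 2.1.2 (add s):
            ○ open, literals {q=1, s=1, t=0}.
      branch 2.2 (add \lnot \lnot t, \lnot (q \land (t \lor s))):
        \lnot (q \land (t \lor s)): β-rule — branch into \lnot q  //  \lnot (t \lor s).
          branch 2.2.1 (add \lnot q):
            ○ open, literals {q=0, t=1}.
          branch 2.2.2 (add \lnot (t \lor s)):
            \lnot (t \lor s): α-rule — add \lnot t, \lnot s.
            × closes — contains both t and \lnot t.
4 branches closed, 11 open.
Each open branch fixes some atoms; the unmentioned ones are free. Counting distinct full assignments: branch {q=1, r=0, s=0, t=0} (p) contributes 2 new; branch {q=1, r=0, t=0} (p, s) contributes 2 new; branch {q=1, r=1, s=1, t=0} (p) contributes 2 new; branch {q=1, r=0, s=0, t=0} (p) contributes 0 new; branch {q=1, r=0, t=0} (p, s) contributes 0 new; branch {q=1, r=1, s=1, t=0} (p) contributes 0 new; branch {q=0} (p, t, s, r) contributes 16 new; branch {q=0, t=1} (p, s, r) contributes 0 new; branch {q=0, r=1, s=0} (p, t) contributes 0 new; branch {q=1, s=1, t=0} (p, r) contributes 0 new; branch {q=0, t=1} (p, s, r) contributes 0 new. Total: 22.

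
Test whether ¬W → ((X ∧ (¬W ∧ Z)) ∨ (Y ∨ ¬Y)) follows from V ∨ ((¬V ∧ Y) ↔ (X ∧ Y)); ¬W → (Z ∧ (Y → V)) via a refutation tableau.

Yes

Initial set: {(V ∨ ((¬V ∧ Y) ↔ (X ∧ Y))); (¬W → (Z ∧ (Y → V))); ¬(¬W → ((X ∧ (¬W ∧ Z)) ∨ (Y ∨ ¬Y)))}.
¬(¬W → ((X ∧ (¬W ∧ Z)) ∨ (Y ∨ ¬Y))): α-rule — add ¬W, ¬((X ∧ (¬W ∧ Z)) ∨ (Y ∨ ¬Y)).
¬((X ∧ (¬W ∧ Z)) ∨ (Y ∨ ¬Y)): α-rule — add ¬(X ∧ (¬W ∧ Z)), ¬(Y ∨ ¬Y).
¬(Y ∨ ¬Y): α-rule — add ¬Y, ¬¬Y.
× closes — contains both Y and ¬Y.
All 1 branch closes.
Every branch closed, so the premises entail the conclusion.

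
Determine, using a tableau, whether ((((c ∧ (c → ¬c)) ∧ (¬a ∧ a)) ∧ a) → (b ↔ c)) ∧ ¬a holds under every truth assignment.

Not valid

Assume the negation and expand:
Initial set: {F (((((c ∧ (c → ¬c)) ∧ (¬a ∧ a)) ∧ a) → (b ↔ c)) ∧ ¬a)}.
F (((((c ∧ (c → ¬c)) ∧ (¬a ∧ a)) ∧ a) → (b ↔ c)) ∧ ¬a): β-rule — branch into F ((((c ∧ (c → ¬c)) ∧ (¬a ∧ a)) ∧ a) → (b ↔ c))  //  F ¬a.
  branch 1 (add F ((((c ∧ (c → ¬c)) ∧ (¬a ∧ a)) ∧ a) → (b ↔ c))):
    F ((((c ∧ (c → ¬c)) ∧ (¬a ∧ a)) ∧ a) → (b ↔ c)): α-rule — add T (((c ∧ (c → ¬c)) ∧ (¬a ∧ a)) ∧ a), F (b ↔ c).
    T (((c ∧ (c → ¬c)) ∧ (¬a ∧ a)) ∧ a): α-rule — add T ((c ∧ (c → ¬c)) ∧ (¬a ∧ a)), T a.
    T ((c ∧ (c → ¬c)) ∧ (¬a ∧ a)): α-rule — add T (c ∧ (c → ¬c)), T (¬a ∧ a).
    T (c ∧ (c → ¬c)): α-rule — add T c, T (c → ¬c).
    T (¬a ∧ a): α-rule — add T ¬a, T a.
    × closes — contains both a and ¬a.
  branch 2 (add F ¬a):
    ○ open, literals {a=true}.
1 branch closed, 1 open.
An open branch gives a countermodel: a=true (unmentioned atoms arbitrary); under it the original formula is false.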